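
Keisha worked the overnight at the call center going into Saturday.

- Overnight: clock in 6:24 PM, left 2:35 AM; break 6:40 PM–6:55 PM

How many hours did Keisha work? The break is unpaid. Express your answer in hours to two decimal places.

Overnight: 6:24 PM → midnight = 5 h 36 min; midnight → 2:35 AM = 2 h 35 min; span 8 h 11 min; less 15 min break → 7 h 56 min

7.93 hours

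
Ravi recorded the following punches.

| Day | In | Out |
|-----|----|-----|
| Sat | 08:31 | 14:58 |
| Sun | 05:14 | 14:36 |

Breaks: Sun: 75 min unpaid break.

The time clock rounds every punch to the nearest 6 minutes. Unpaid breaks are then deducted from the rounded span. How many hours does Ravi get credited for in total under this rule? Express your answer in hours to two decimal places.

Sat: in 08:31→08:30, out 14:58→15:00; 6 h 30 min
Sun: in 05:14→05:12, out 14:36→14:36; 9 h 24 min − 75 min = 8 h 9 min
Total credited: 14 h 39 min.

14.65 hours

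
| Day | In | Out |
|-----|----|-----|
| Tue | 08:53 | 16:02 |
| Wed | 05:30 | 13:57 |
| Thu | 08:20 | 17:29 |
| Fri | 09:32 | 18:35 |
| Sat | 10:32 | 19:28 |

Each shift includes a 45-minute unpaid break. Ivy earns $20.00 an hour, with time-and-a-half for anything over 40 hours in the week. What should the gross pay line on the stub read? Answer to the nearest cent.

Tue: 08:53–16:02 = 7 h 9 min; less 45 min break → 6 h 24 min
Wed: 05:30–13:57 = 8 h 27 min; less 45 min break → 7 h 42 min
Thu: 08:20–17:29 = 9 h 9 min; less 45 min break → 8 h 24 min
Fri: 09:32–18:35 = 9 h 3 min; less 45 min break → 8 h 18 min
Sat: 10:32–19:28 = 8 h 56 min; less 45 min break → 8 h 11 min
Total worked: 38 h 59 min = 2339 min.
Regular 38 h 59 min = 2339 min at $20.00/h; overtime 0 h 0 min = 0 min at $30.00/h.
Pay = (2339 × $20.00 + 0 × $30.00) ÷ 60 = $779.67.

$779.67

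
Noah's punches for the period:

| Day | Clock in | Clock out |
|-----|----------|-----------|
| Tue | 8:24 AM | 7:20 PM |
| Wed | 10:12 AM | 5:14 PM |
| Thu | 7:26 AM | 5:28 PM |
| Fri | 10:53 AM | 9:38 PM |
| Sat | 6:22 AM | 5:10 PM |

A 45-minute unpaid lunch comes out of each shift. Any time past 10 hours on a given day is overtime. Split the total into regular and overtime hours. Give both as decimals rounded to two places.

Tue: 8:24 AM–7:20 PM = 10 h 56 min; less 45 min break → 10 h 11 min
Wed: 10:12 AM–5:14 PM = 7 h 2 min; less 45 min break → 6 h 17 min
Thu: 7:26 AM–5:28 PM = 10 h 2 min; less 45 min break → 9 h 17 min
Fri: 10:53 AM–9:38 PM = 10 h 45 min; less 45 min break → 10 h 0 min
Sat: 6:22 AM–5:10 PM = 10 h 48 min; less 45 min break → 10 h 3 min
Tue reg 10 h 0 min / OT 0 h 11 min; Wed reg 6 h 17 min / OT 0 h 0 min; Thu reg 9 h 17 min / OT 0 h 0 min; Fri reg 10 h 0 min / OT 0 h 0 min; Sat reg 10 h 0 min / OT 0 h 3 min.
Totals: regular 45 h 34 min, overtime 0 h 14 min.

Regular 45.57 hours, overtime 0.23 hours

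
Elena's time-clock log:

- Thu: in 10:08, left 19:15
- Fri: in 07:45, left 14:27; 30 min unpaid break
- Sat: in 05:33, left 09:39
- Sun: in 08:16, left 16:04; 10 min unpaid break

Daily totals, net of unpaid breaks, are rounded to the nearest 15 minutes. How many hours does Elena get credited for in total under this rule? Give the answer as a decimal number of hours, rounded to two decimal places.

Thu: 10:08–19:15 = 9 h 7 min → rounds to 9 h 0 min
Fri: 07:45–14:27 = 6 h 42 min − 30 min = 6 h 12 min → rounds to 6 h 15 min
Sat: 05:33–09:39 = 4 h 6 min → rounds to 4 h 0 min
Sun: 08:16–16:04 = 7 h 48 min − 10 min = 7 h 38 min → rounds to 7 h 45 min
Total credited: 27 h 0 min.

27.00 hours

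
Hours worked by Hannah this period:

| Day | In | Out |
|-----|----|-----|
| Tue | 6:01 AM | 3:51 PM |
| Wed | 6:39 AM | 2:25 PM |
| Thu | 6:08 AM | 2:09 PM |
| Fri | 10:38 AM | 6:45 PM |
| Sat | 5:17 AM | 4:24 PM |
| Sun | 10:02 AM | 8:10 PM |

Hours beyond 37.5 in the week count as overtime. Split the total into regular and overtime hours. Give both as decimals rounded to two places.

Regular 37.50 hours, overtime 17.48 hours

Tue: 6:01 AM–3:51 PM = 9 h 50 min
Wed: 6:39 AM–2:25 PM = 7 h 46 min
Thu: 6:08 AM–2:09 PM = 8 h 1 min
Fri: 10:38 AM–6:45 PM = 8 h 7 min
Sat: 5:17 AM–4:24 PM = 11 h 7 min
Sun: 10:02 AM–8:10 PM = 10 h 8 min
Total worked: 54 h 59 min = 54.98 h.
Threshold 37.5 h → overtime 17 h 29 min, regular 37 h 30 min.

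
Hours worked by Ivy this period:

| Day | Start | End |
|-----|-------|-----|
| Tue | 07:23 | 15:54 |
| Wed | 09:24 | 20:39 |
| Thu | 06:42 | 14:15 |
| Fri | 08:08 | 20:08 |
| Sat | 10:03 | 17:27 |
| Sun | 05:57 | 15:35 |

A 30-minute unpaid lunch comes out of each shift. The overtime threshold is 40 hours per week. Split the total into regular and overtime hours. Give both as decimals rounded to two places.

Regular 40.00 hours, overtime 13.35 hours

Tue: 07:23–15:54 = 8 h 31 min; less 30 min break → 8 h 1 min
Wed: 09:24–20:39 = 11 h 15 min; less 30 min break → 10 h 45 min
Thu: 06:42–14:15 = 7 h 33 min; less 30 min break → 7 h 3 min
Fri: 08:08–20:08 = 12 h 0 min; less 30 min break → 11 h 30 min
Sat: 10:03–17:27 = 7 h 24 min; less 30 min break → 6 h 54 min
Sun: 05:57–15:35 = 9 h 38 min; less 30 min break → 9 h 8 min
Total worked: 53 h 21 min = 53.35 h.
Threshold 40 h → overtime 13 h 21 min, regular 40 h 0 min.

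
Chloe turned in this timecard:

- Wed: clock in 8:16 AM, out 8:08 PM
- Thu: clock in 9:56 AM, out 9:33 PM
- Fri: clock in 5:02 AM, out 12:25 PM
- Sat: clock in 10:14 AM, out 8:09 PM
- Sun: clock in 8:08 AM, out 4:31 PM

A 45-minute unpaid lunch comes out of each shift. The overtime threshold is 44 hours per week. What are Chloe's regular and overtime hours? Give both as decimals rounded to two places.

Regular 44.00 hours, overtime 1.42 hours

Wed: 8:16 AM–8:08 PM = 11 h 52 min; less 45 min break → 11 h 7 min
Thu: 9:56 AM–9:33 PM = 11 h 37 min; less 45 min break → 10 h 52 min
Fri: 5:02 AM–12:25 PM = 7 h 23 min; less 45 min break → 6 h 38 min
Sat: 10:14 AM–8:09 PM = 9 h 55 min; less 45 min break → 9 h 10 min
Sun: 8:08 AM–4:31 PM = 8 h 23 min; less 45 min break → 7 h 38 min
Total worked: 45 h 25 min = 45.42 h.
Threshold 44 h → overtime 1 h 25 min, regular 44 h 0 min.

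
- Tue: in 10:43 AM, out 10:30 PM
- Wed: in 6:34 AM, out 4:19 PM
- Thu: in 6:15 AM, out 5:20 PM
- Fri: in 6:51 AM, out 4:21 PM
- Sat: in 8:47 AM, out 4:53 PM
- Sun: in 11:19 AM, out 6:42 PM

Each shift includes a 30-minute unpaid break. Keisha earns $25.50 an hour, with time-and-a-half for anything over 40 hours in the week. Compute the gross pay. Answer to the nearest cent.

Tue: 10:43 AM–10:30 PM = 11 h 47 min; less 30 min break → 11 h 17 min
Wed: 6:34 AM–4:19 PM = 9 h 45 min; less 30 min break → 9 h 15 min
Thu: 6:15 AM–5:20 PM = 11 h 5 min; less 30 min break → 10 h 35 min
Fri: 6:51 AM–4:21 PM = 9 h 30 min; less 30 min break → 9 h 0 min
Sat: 8:47 AM–4:53 PM = 8 h 6 min; less 30 min break → 7 h 36 min
Sun: 11:19 AM–6:42 PM = 7 h 23 min; less 30 min break → 6 h 53 min
Total worked: 54 h 36 min = 3276 min.
Regular 40 h 0 min = 2400 min at $25.50/h; overtime 14 h 36 min = 876 min at $38.25/h.
Pay = (2400 × $25.50 + 876 × $38.25) ÷ 60 = $1578.45.

$1578.45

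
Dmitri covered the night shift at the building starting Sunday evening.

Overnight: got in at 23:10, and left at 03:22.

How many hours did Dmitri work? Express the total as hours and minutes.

Overnight: 23:10 → midnight = 0 h 50 min; midnight → 03:22 = 3 h 22 min; span 4 h 12 min

4 h 12 min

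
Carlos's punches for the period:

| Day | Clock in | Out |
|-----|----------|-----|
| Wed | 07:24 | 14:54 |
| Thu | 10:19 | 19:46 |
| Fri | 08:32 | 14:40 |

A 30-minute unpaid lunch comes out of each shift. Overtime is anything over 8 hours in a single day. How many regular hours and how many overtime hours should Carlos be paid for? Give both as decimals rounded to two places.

Wed: 07:24–14:54 = 7 h 30 min; less 30 min break → 7 h 0 min
Thu: 10:19–19:46 = 9 h 27 min; less 30 min break → 8 h 57 min
Fri: 08:32–14:40 = 6 h 8 min; less 30 min break → 5 h 38 min
Wed reg 7 h 0 min / OT 0 h 0 min; Thu reg 8 h 0 min / OT 0 h 57 min; Fri reg 5 h 38 min / OT 0 h 0 min.
Totals: regular 20 h 38 min, overtime 0 h 57 min.

Regular 20.63 hours, overtime 0.95 hours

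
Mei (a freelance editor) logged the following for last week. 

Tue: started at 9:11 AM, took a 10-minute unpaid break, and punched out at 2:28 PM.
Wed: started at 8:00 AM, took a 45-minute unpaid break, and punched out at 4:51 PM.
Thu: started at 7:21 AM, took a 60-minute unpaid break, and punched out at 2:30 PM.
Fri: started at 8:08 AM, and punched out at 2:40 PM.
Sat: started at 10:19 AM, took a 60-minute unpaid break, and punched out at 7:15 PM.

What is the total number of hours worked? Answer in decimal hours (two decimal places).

Tue: 9:11 AM–2:28 PM = 5 h 17 min; less 10 min break → 5 h 7 min
Wed: 8:00 AM–4:51 PM = 8 h 51 min; less 45 min break → 8 h 6 min
Thu: 7:21 AM–2:30 PM = 7 h 9 min; less 60 min break → 6 h 9 min
Fri: 8:08 AM–2:40 PM = 6 h 32 min
Sat: 10:19 AM–7:15 PM = 8 h 56 min; less 60 min break → 7 h 56 min
Total: 5 h 7 min + 8 h 6 min + 6 h 9 min + 6 h 32 min + 7 h 56 min = 33 h 50 min.

33.83 hours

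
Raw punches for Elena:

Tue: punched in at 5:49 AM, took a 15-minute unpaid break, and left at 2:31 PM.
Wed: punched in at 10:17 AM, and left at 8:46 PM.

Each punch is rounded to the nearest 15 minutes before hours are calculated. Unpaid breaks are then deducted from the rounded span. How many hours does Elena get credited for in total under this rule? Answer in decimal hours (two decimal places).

19.00 hours

Tue: in 5:49 AM→5:45 AM, out 2:31 PM→2:30 PM; 8 h 45 min − 15 min = 8 h 30 min
Wed: in 10:17 AM→10:15 AM, out 8:46 PM→8:45 PM; 10 h 30 min
Total credited: 19 h 0 min.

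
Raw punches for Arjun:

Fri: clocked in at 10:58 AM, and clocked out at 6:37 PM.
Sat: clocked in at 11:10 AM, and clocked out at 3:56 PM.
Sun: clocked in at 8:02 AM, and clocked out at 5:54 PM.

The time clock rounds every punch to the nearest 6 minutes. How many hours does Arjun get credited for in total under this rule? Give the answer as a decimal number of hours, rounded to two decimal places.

22.20 hours

Fri: in 10:58 AM→11:00 AM, out 6:37 PM→6:36 PM; 7 h 36 min
Sat: in 11:10 AM→11:12 AM, out 3:56 PM→3:54 PM; 4 h 42 min
Sun: in 8:02 AM→8:00 AM, out 5:54 PM→5:54 PM; 9 h 54 min
Total credited: 22 h 12 min.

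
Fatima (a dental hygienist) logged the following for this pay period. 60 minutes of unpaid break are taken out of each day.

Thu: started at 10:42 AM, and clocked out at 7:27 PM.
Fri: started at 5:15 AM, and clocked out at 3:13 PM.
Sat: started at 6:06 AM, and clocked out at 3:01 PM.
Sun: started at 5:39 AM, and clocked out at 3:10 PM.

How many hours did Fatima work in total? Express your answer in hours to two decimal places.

33.15 hours

Thu: 10:42 AM–7:27 PM = 8 h 45 min; less 60 min break → 7 h 45 min
Fri: 5:15 AM–3:13 PM = 9 h 58 min; less 60 min break → 8 h 58 min
Sat: 6:06 AM–3:01 PM = 8 h 55 min; less 60 min break → 7 h 55 min
Sun: 5:39 AM–3:10 PM = 9 h 31 min; less 60 min break → 8 h 31 min
Total: 7 h 45 min + 8 h 58 min + 7 h 55 min + 8 h 31 min = 33 h 9 min.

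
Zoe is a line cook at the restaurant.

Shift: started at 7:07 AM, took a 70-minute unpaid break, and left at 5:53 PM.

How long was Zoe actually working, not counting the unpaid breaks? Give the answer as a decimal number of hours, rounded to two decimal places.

Shift: 7:07 AM–5:53 PM = 10 h 46 min; less 70 min break → 9 h 36 min

9.60 hours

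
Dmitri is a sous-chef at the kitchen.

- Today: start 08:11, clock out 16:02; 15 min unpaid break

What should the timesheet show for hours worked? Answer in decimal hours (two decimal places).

Today: 08:11–16:02 = 7 h 51 min; less 15 min break → 7 h 36 min

7.60 hours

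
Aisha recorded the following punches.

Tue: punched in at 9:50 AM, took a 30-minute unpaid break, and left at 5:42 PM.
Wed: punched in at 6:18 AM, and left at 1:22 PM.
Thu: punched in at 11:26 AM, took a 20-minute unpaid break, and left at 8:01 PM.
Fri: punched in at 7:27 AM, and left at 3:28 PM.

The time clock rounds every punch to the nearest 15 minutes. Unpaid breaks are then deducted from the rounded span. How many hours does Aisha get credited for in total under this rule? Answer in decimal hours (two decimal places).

Tue: in 9:50 AM→9:45 AM, out 5:42 PM→5:45 PM; 8 h 0 min − 30 min = 7 h 30 min
Wed: in 6:18 AM→6:15 AM, out 1:22 PM→1:15 PM; 7 h 0 min
Thu: in 11:26 AM→11:30 AM, out 8:01 PM→8:00 PM; 8 h 30 min − 20 min = 8 h 10 min
Fri: in 7:27 AM→7:30 AM, out 3:28 PM→3:30 PM; 8 h 0 min
Total credited: 30 h 40 min.

30.67 hours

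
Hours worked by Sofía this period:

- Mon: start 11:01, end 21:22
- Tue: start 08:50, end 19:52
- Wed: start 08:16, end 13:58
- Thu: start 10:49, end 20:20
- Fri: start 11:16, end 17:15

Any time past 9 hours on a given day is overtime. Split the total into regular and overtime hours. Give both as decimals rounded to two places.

Regular 38.68 hours, overtime 3.90 hours

Mon: 11:01–21:22 = 10 h 21 min
Tue: 08:50–19:52 = 11 h 2 min
Wed: 08:16–13:58 = 5 h 42 min
Thu: 10:49–20:20 = 9 h 31 min
Fri: 11:16–17:15 = 5 h 59 min
Mon reg 9 h 0 min / OT 1 h 21 min; Tue reg 9 h 0 min / OT 2 h 2 min; Wed reg 5 h 42 min / OT 0 h 0 min; Thu reg 9 h 0 min / OT 0 h 31 min; Fri reg 5 h 59 min / OT 0 h 0 min.
Totals: regular 38 h 41 min, overtime 3 h 54 min.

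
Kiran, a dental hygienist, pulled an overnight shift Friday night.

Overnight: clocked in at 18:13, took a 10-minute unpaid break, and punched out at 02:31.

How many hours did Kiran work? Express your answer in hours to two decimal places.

8.13 hours

Overnight: 18:13 → midnight = 5 h 47 min; midnight → 02:31 = 2 h 31 min; span 8 h 18 min; less 10 min break → 8 h 8 min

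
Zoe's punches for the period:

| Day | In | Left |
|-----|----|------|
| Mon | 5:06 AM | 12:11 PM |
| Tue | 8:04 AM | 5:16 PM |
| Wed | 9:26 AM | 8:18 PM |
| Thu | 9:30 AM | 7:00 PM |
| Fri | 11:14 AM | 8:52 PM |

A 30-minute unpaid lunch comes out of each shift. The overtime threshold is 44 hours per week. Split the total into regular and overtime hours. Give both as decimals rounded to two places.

Mon: 5:06 AM–12:11 PM = 7 h 5 min; less 30 min break → 6 h 35 min
Tue: 8:04 AM–5:16 PM = 9 h 12 min; less 30 min break → 8 h 42 min
Wed: 9:26 AM–8:18 PM = 10 h 52 min; less 30 min break → 10 h 22 min
Thu: 9:30 AM–7:00 PM = 9 h 30 min; less 30 min break → 9 h 0 min
Fri: 11:14 AM–8:52 PM = 9 h 38 min; less 30 min break → 9 h 8 min
Total worked: 43 h 47 min = 43.78 h.
Threshold 44 h → overtime 0 h 0 min, regular 43 h 47 min.

Regular 43.78 hours, overtime 0.00 hours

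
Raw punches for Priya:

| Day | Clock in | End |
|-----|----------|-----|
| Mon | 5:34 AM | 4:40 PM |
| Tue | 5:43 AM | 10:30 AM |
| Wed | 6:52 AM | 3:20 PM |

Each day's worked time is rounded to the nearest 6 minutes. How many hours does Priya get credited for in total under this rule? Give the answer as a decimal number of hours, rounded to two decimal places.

24.40 hours

Mon: 5:34 AM–4:40 PM = 11 h 6 min → rounds to 11 h 6 min
Tue: 5:43 AM–10:30 AM = 4 h 47 min → rounds to 4 h 48 min
Wed: 6:52 AM–3:20 PM = 8 h 28 min → rounds to 8 h 30 min
Total credited: 24 h 24 min.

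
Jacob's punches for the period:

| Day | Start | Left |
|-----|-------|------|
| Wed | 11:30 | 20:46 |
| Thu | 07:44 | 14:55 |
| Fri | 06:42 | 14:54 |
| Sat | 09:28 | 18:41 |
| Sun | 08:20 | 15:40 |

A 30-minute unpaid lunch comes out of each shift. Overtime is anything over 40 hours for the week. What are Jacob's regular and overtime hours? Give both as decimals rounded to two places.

Wed: 11:30–20:46 = 9 h 16 min; less 30 min break → 8 h 46 min
Thu: 07:44–14:55 = 7 h 11 min; less 30 min break → 6 h 41 min
Fri: 06:42–14:54 = 8 h 12 min; less 30 min break → 7 h 42 min
Sat: 09:28–18:41 = 9 h 13 min; less 30 min break → 8 h 43 min
Sun: 08:20–15:40 = 7 h 20 min; less 30 min break → 6 h 50 min
Total worked: 38 h 42 min = 38.70 h.
Threshold 40 h → overtime 0 h 0 min, regular 38 h 42 min.

Regular 38.70 hours, overtime 0.00 hours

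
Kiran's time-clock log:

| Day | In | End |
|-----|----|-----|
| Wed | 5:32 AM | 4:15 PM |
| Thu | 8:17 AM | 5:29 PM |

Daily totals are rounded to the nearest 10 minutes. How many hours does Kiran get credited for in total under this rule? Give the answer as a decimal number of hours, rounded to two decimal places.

Wed: 5:32 AM–4:15 PM = 10 h 43 min → rounds to 10 h 40 min
Thu: 8:17 AM–5:29 PM = 9 h 12 min → rounds to 9 h 10 min
Total credited: 19 h 50 min.

19.83 hours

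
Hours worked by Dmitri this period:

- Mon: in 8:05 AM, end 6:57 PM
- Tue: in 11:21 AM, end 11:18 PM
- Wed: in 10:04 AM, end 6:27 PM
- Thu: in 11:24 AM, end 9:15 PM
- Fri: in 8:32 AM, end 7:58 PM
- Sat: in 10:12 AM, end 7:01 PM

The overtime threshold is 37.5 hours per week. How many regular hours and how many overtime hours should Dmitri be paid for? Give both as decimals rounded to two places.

Mon: 8:05 AM–6:57 PM = 10 h 52 min
Tue: 11:21 AM–11:18 PM = 11 h 57 min
Wed: 10:04 AM–6:27 PM = 8 h 23 min
Thu: 11:24 AM–9:15 PM = 9 h 51 min
Fri: 8:32 AM–7:58 PM = 11 h 26 min
Sat: 10:12 AM–7:01 PM = 8 h 49 min
Total worked: 61 h 18 min = 61.30 h.
Threshold 37.5 h → overtime 23 h 48 min, regular 37 h 30 min.

Regular 37.50 hours, overtime 23.80 hours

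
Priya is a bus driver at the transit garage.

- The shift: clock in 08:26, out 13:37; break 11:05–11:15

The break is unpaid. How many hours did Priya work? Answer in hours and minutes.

The shift: 08:26–13:37 = 5 h 11 min; less 10 min break → 5 h 1 min

5 h 1 min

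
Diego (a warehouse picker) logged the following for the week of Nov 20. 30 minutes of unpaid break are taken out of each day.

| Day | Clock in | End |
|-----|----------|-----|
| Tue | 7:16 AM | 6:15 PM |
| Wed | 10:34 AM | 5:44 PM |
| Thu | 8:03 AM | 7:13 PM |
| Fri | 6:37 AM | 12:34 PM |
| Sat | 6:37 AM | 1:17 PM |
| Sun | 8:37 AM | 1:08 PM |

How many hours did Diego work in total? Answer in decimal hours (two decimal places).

Tue: 7:16 AM–6:15 PM = 10 h 59 min; less 30 min break → 10 h 29 min
Wed: 10:34 AM–5:44 PM = 7 h 10 min; less 30 min break → 6 h 40 min
Thu: 8:03 AM–7:13 PM = 11 h 10 min; less 30 min break → 10 h 40 min
Fri: 6:37 AM–12:34 PM = 5 h 57 min; less 30 min break → 5 h 27 min
Sat: 6:37 AM–1:17 PM = 6 h 40 min; less 30 min break → 6 h 10 min
Sun: 8:37 AM–1:08 PM = 4 h 31 min; less 30 min break → 4 h 1 min
Total: 10 h 29 min + 6 h 40 min + 10 h 40 min + 5 h 27 min + 6 h 10 min + 4 h 1 min = 43 h 27 min.

43.45 hours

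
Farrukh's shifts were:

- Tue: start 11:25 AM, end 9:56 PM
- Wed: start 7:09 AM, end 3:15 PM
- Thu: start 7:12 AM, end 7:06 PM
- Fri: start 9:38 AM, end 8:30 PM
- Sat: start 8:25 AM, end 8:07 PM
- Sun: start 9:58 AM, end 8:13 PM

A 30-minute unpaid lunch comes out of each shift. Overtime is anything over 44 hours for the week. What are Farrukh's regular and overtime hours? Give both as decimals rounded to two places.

Regular 44.00 hours, overtime 16.33 hours

Tue: 11:25 AM–9:56 PM = 10 h 31 min; less 30 min break → 10 h 1 min
Wed: 7:09 AM–3:15 PM = 8 h 6 min; less 30 min break → 7 h 36 min
Thu: 7:12 AM–7:06 PM = 11 h 54 min; less 30 min break → 11 h 24 min
Fri: 9:38 AM–8:30 PM = 10 h 52 min; less 30 min break → 10 h 22 min
Sat: 8:25 AM–8:07 PM = 11 h 42 min; less 30 min break → 11 h 12 min
Sun: 9:58 AM–8:13 PM = 10 h 15 min; less 30 min break → 9 h 45 min
Total worked: 60 h 20 min = 60.33 h.
Threshold 44 h → overtime 16 h 20 min, regular 44 h 0 min.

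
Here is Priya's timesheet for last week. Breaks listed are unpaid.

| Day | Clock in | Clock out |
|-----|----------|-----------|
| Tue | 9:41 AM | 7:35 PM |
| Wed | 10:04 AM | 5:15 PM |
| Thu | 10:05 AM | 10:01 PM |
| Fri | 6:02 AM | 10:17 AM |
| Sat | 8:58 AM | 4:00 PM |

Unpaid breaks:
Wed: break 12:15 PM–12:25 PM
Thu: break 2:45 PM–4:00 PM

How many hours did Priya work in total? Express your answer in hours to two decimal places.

38.88 hours

Tue: 9:41 AM–7:35 PM = 9 h 54 min
Wed: 10:04 AM–5:15 PM = 7 h 11 min; less 10 min break → 7 h 1 min
Thu: 10:05 AM–10:01 PM = 11 h 56 min; less 75 min break → 10 h 41 min
Fri: 6:02 AM–10:17 AM = 4 h 15 min
Sat: 8:58 AM–4:00 PM = 7 h 2 min
Total: 9 h 54 min + 7 h 1 min + 10 h 41 min + 4 h 15 min + 7 h 2 min = 38 h 53 min.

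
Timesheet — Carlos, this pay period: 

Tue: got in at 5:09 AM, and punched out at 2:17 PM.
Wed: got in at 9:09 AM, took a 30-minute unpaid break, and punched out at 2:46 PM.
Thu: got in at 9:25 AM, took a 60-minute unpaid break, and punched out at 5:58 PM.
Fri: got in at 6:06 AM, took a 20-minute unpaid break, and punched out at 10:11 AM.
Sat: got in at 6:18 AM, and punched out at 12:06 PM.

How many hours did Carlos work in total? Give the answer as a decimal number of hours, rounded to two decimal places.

31.35 hours

Tue: 5:09 AM–2:17 PM = 9 h 8 min
Wed: 9:09 AM–2:46 PM = 5 h 37 min; less 30 min break → 5 h 7 min
Thu: 9:25 AM–5:58 PM = 8 h 33 min; less 60 min break → 7 h 33 min
Fri: 6:06 AM–10:11 AM = 4 h 5 min; less 20 min break → 3 h 45 min
Sat: 6:18 AM–12:06 PM = 5 h 48 min
Total: 9 h 8 min + 5 h 7 min + 7 h 33 min + 3 h 45 min + 5 h 48 min = 31 h 21 min.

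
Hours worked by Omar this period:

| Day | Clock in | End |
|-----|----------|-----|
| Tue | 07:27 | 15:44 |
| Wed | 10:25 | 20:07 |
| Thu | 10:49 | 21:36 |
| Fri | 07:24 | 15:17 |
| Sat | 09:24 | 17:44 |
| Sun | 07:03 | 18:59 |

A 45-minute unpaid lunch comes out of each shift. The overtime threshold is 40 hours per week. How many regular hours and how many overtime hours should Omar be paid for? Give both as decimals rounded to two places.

Tue: 07:27–15:44 = 8 h 17 min; less 45 min break → 7 h 32 min
Wed: 10:25–20:07 = 9 h 42 min; less 45 min break → 8 h 57 min
Thu: 10:49–21:36 = 10 h 47 min; less 45 min break → 10 h 2 min
Fri: 07:24–15:17 = 7 h 53 min; less 45 min break → 7 h 8 min
Sat: 09:24–17:44 = 8 h 20 min; less 45 min break → 7 h 35 min
Sun: 07:03–18:59 = 11 h 56 min; less 45 min break → 11 h 11 min
Total worked: 52 h 25 min = 52.42 h.
Threshold 40 h → overtime 12 h 25 min, regular 40 h 0 min.

Regular 40.00 hours, overtime 12.42 hours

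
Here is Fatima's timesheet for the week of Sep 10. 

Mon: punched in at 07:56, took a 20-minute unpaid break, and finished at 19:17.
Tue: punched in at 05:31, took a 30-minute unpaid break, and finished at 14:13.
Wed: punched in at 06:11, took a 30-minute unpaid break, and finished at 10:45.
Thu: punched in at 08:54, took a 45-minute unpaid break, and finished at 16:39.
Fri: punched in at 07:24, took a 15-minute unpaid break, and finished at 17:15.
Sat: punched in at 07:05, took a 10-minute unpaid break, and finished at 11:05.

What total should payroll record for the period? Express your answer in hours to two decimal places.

43.72 hours

Mon: 07:56–19:17 = 11 h 21 min; less 20 min break → 11 h 1 min
Tue: 05:31–14:13 = 8 h 42 min; less 30 min break → 8 h 12 min
Wed: 06:11–10:45 = 4 h 34 min; less 30 min break → 4 h 4 min
Thu: 08:54–16:39 = 7 h 45 min; less 45 min break → 7 h 0 min
Fri: 07:24–17:15 = 9 h 51 min; less 15 min break → 9 h 36 min
Sat: 07:05–11:05 = 4 h 0 min; less 10 min break → 3 h 50 min
Total: 11 h 1 min + 8 h 12 min + 4 h 4 min + 7 h 0 min + 9 h 36 min + 3 h 50 min = 43 h 43 min.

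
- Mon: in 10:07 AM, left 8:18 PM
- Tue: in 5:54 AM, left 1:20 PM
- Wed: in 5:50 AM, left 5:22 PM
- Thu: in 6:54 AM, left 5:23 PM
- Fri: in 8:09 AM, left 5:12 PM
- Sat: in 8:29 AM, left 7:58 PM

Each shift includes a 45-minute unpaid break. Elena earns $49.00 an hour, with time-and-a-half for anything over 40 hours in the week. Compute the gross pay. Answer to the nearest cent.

$3111.50

Mon: 10:07 AM–8:18 PM = 10 h 11 min; less 45 min break → 9 h 26 min
Tue: 5:54 AM–1:20 PM = 7 h 26 min; less 45 min break → 6 h 41 min
Wed: 5:50 AM–5:22 PM = 11 h 32 min; less 45 min break → 10 h 47 min
Thu: 6:54 AM–5:23 PM = 10 h 29 min; less 45 min break → 9 h 44 min
Fri: 8:09 AM–5:12 PM = 9 h 3 min; less 45 min break → 8 h 18 min
Sat: 8:29 AM–7:58 PM = 11 h 29 min; less 45 min break → 10 h 44 min
Total worked: 55 h 40 min = 3340 min.
Regular 40 h 0 min = 2400 min at $49.00/h; overtime 15 h 40 min = 940 min at $73.50/h.
Pay = (2400 × $49.00 + 940 × $73.50) ÷ 60 = $3111.50.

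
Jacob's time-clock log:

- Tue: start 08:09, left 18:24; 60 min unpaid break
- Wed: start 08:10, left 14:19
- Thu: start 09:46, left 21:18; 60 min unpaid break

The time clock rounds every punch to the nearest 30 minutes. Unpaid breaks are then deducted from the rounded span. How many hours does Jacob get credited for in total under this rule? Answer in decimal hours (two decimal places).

26.50 hours

Tue: in 08:09→08:00, out 18:24→18:30; 10 h 30 min − 60 min = 9 h 30 min
Wed: in 08:10→08:00, out 14:19→14:30; 6 h 30 min
Thu: in 09:46→10:00, out 21:18→21:30; 11 h 30 min − 60 min = 10 h 30 min
Total credited: 26 h 30 min.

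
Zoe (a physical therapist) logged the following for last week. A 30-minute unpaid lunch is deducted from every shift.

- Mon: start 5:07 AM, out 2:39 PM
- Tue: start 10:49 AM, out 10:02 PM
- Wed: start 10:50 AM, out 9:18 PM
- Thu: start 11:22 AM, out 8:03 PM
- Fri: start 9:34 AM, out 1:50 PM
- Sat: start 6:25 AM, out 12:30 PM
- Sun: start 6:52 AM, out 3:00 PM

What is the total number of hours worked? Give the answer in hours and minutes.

54 h 53 min

Mon: 5:07 AM–2:39 PM = 9 h 32 min; less 30 min break → 9 h 2 min
Tue: 10:49 AM–10:02 PM = 11 h 13 min; less 30 min break → 10 h 43 min
Wed: 10:50 AM–9:18 PM = 10 h 28 min; less 30 min break → 9 h 58 min
Thu: 11:22 AM–8:03 PM = 8 h 41 min; less 30 min break → 8 h 11 min
Fri: 9:34 AM–1:50 PM = 4 h 16 min; less 30 min break → 3 h 46 min
Sat: 6:25 AM–12:30 PM = 6 h 5 min; less 30 min break → 5 h 35 min
Sun: 6:52 AM–3:00 PM = 8 h 8 min; less 30 min break → 7 h 38 min
Total: 9 h 2 min + 10 h 43 min + 9 h 58 min + 8 h 11 min + 3 h 46 min + 5 h 35 min + 7 h 38 min = 54 h 53 min.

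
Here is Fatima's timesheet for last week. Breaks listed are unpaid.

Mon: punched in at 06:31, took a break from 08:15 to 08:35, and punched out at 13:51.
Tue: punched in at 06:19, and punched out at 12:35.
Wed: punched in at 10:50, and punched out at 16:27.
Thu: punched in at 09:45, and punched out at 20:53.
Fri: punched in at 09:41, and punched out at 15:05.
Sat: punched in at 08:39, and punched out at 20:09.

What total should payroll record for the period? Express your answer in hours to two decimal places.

Mon: 06:31–13:51 = 7 h 20 min; less 20 min break → 7 h 0 min
Tue: 06:19–12:35 = 6 h 16 min
Wed: 10:50–16:27 = 5 h 37 min
Thu: 09:45–20:53 = 11 h 8 min
Fri: 09:41–15:05 = 5 h 24 min
Sat: 08:39–20:09 = 11 h 30 min
Total: 7 h 0 min + 6 h 16 min + 5 h 37 min + 11 h 8 min + 5 h 24 min + 11 h 30 min = 46 h 55 min.

46.92 hours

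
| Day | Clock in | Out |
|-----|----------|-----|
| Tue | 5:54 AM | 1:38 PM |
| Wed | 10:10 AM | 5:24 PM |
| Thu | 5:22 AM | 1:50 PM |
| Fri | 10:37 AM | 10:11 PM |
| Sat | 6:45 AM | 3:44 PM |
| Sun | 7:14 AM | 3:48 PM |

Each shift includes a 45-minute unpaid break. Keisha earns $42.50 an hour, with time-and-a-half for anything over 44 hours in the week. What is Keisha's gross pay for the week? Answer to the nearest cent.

$2128.19

Tue: 5:54 AM–1:38 PM = 7 h 44 min; less 45 min break → 6 h 59 min
Wed: 10:10 AM–5:24 PM = 7 h 14 min; less 45 min break → 6 h 29 min
Thu: 5:22 AM–1:50 PM = 8 h 28 min; less 45 min break → 7 h 43 min
Fri: 10:37 AM–10:11 PM = 11 h 34 min; less 45 min break → 10 h 49 min
Sat: 6:45 AM–3:44 PM = 8 h 59 min; less 45 min break → 8 h 14 min
Sun: 7:14 AM–3:48 PM = 8 h 34 min; less 45 min break → 7 h 49 min
Total worked: 48 h 3 min = 2883 min.
Regular 44 h 0 min = 2640 min at $42.50/h; overtime 4 h 3 min = 243 min at $63.75/h.
Pay = (2640 × $42.50 + 243 × $63.75) ÷ 60 = $2128.19.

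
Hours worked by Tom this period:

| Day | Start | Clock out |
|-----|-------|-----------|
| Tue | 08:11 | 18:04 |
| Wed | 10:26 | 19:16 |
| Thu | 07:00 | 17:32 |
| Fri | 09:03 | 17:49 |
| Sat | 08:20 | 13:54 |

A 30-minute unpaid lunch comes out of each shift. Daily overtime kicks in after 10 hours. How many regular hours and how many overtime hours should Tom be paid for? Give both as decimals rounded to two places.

Tue: 08:11–18:04 = 9 h 53 min; less 30 min break → 9 h 23 min
Wed: 10:26–19:16 = 8 h 50 min; less 30 min break → 8 h 20 min
Thu: 07:00–17:32 = 10 h 32 min; less 30 min break → 10 h 2 min
Fri: 09:03–17:49 = 8 h 46 min; less 30 min break → 8 h 16 min
Sat: 08:20–13:54 = 5 h 34 min; less 30 min break → 5 h 4 min
Tue reg 9 h 23 min / OT 0 h 0 min; Wed reg 8 h 20 min / OT 0 h 0 min; Thu reg 10 h 0 min / OT 0 h 2 min; Fri reg 8 h 16 min / OT 0 h 0 min; Sat reg 5 h 4 min / OT 0 h 0 min.
Totals: regular 41 h 3 min, overtime 0 h 2 min.

Regular 41.05 hours, overtime 0.03 hours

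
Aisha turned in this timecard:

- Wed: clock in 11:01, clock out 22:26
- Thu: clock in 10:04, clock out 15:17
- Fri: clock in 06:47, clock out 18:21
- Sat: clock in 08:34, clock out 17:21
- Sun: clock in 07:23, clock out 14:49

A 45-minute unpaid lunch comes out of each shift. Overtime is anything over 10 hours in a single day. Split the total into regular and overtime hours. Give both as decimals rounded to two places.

Regular 39.18 hours, overtime 1.48 hours

Wed: 11:01–22:26 = 11 h 25 min; less 45 min break → 10 h 40 min
Thu: 10:04–15:17 = 5 h 13 min; less 45 min break → 4 h 28 min
Fri: 06:47–18:21 = 11 h 34 min; less 45 min break → 10 h 49 min
Sat: 08:34–17:21 = 8 h 47 min; less 45 min break → 8 h 2 min
Sun: 07:23–14:49 = 7 h 26 min; less 45 min break → 6 h 41 min
Wed reg 10 h 0 min / OT 0 h 40 min; Thu reg 4 h 28 min / OT 0 h 0 min; Fri reg 10 h 0 min / OT 0 h 49 min; Sat reg 8 h 2 min / OT 0 h 0 min; Sun reg 6 h 41 min / OT 0 h 0 min.
Totals: regular 39 h 11 min, overtime 1 h 29 min.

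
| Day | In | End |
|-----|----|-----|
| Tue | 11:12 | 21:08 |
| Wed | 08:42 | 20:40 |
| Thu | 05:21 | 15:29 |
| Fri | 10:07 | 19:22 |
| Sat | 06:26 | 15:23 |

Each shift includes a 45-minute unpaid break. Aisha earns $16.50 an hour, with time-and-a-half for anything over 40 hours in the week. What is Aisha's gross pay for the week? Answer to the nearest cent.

$820.46

Tue: 11:12–21:08 = 9 h 56 min; less 45 min break → 9 h 11 min
Wed: 08:42–20:40 = 11 h 58 min; less 45 min break → 11 h 13 min
Thu: 05:21–15:29 = 10 h 8 min; less 45 min break → 9 h 23 min
Fri: 10:07–19:22 = 9 h 15 min; less 45 min break → 8 h 30 min
Sat: 06:26–15:23 = 8 h 57 min; less 45 min break → 8 h 12 min
Total worked: 46 h 29 min = 2789 min.
Regular 40 h 0 min = 2400 min at $16.50/h; overtime 6 h 29 min = 389 min at $24.75/h.
Pay = (2400 × $16.50 + 389 × $24.75) ÷ 60 = $820.46.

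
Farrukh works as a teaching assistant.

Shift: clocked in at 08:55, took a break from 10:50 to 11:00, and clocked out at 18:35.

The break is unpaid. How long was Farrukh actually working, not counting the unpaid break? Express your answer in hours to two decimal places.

9.50 hours

Shift: 08:55–18:35 = 9 h 40 min; less 10 min break → 9 h 30 min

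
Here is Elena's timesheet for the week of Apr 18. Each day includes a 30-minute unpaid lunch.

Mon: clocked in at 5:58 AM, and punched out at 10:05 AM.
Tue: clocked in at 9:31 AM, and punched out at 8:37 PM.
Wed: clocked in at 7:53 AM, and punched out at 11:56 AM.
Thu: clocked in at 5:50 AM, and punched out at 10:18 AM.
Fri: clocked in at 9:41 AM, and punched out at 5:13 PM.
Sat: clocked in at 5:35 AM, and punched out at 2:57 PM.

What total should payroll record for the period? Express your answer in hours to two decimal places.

37.63 hours

Mon: 5:58 AM–10:05 AM = 4 h 7 min; less 30 min break → 3 h 37 min
Tue: 9:31 AM–8:37 PM = 11 h 6 min; less 30 min break → 10 h 36 min
Wed: 7:53 AM–11:56 AM = 4 h 3 min; less 30 min break → 3 h 33 min
Thu: 5:50 AM–10:18 AM = 4 h 28 min; less 30 min break → 3 h 58 min
Fri: 9:41 AM–5:13 PM = 7 h 32 min; less 30 min break → 7 h 2 min
Sat: 5:35 AM–2:57 PM = 9 h 22 min; less 30 min break → 8 h 52 min
Total: 3 h 37 min + 10 h 36 min + 3 h 33 min + 3 h 58 min + 7 h 2 min + 8 h 52 min = 37 h 38 min.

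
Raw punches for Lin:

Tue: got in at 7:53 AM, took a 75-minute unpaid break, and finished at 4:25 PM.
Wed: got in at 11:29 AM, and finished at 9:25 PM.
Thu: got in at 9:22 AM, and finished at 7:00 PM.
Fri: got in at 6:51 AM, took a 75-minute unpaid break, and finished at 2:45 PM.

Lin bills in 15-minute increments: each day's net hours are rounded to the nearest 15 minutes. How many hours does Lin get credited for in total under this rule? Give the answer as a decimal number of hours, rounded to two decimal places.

Tue: 7:53 AM–4:25 PM = 8 h 32 min − 75 min = 7 h 17 min → rounds to 7 h 15 min
Wed: 11:29 AM–9:25 PM = 9 h 56 min → rounds to 10 h 0 min
Thu: 9:22 AM–7:00 PM = 9 h 38 min → rounds to 9 h 45 min
Fri: 6:51 AM–2:45 PM = 7 h 54 min − 75 min = 6 h 39 min → rounds to 6 h 45 min
Total credited: 33 h 45 min.

33.75 hours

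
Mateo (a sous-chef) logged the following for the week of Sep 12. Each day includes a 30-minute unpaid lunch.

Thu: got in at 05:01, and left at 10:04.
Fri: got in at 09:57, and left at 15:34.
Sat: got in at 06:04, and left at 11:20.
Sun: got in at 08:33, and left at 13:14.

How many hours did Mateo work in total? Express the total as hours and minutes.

Thu: 05:01–10:04 = 5 h 3 min; less 30 min break → 4 h 33 min
Fri: 09:57–15:34 = 5 h 37 min; less 30 min break → 5 h 7 min
Sat: 06:04–11:20 = 5 h 16 min; less 30 min break → 4 h 46 min
Sun: 08:33–13:14 = 4 h 41 min; less 30 min break → 4 h 11 min
Total: 4 h 33 min + 5 h 7 min + 4 h 46 min + 4 h 11 min = 18 h 37 min.

18 h 37 min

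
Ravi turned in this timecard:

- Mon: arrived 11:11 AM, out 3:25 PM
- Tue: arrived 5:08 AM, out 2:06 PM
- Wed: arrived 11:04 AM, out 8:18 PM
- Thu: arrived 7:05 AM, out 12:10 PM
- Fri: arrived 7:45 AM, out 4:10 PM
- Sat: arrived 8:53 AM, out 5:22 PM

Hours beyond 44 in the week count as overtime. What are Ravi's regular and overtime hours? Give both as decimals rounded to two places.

Regular 44.00 hours, overtime 0.42 hours

Mon: 11:11 AM–3:25 PM = 4 h 14 min
Tue: 5:08 AM–2:06 PM = 8 h 58 min
Wed: 11:04 AM–8:18 PM = 9 h 14 min
Thu: 7:05 AM–12:10 PM = 5 h 5 min
Fri: 7:45 AM–4:10 PM = 8 h 25 min
Sat: 8:53 AM–5:22 PM = 8 h 29 min
Total worked: 44 h 25 min = 44.42 h.
Threshold 44 h → overtime 0 h 25 min, regular 44 h 0 min.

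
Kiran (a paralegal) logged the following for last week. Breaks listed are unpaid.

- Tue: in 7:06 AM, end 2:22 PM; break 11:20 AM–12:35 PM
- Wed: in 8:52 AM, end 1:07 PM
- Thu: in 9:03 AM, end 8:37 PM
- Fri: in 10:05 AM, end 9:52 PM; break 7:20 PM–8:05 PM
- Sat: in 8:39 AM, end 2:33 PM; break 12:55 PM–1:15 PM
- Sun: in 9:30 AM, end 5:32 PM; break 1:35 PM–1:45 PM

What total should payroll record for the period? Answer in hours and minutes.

Tue: 7:06 AM–2:22 PM = 7 h 16 min; less 75 min break → 6 h 1 min
Wed: 8:52 AM–1:07 PM = 4 h 15 min
Thu: 9:03 AM–8:37 PM = 11 h 34 min
Fri: 10:05 AM–9:52 PM = 11 h 47 min; less 45 min break → 11 h 2 min
Sat: 8:39 AM–2:33 PM = 5 h 54 min; less 20 min break → 5 h 34 min
Sun: 9:30 AM–5:32 PM = 8 h 2 min; less 10 min break → 7 h 52 min
Total: 6 h 1 min + 4 h 15 min + 11 h 34 min + 11 h 2 min + 5 h 34 min + 7 h 52 min = 46 h 18 min.

46 h 18 min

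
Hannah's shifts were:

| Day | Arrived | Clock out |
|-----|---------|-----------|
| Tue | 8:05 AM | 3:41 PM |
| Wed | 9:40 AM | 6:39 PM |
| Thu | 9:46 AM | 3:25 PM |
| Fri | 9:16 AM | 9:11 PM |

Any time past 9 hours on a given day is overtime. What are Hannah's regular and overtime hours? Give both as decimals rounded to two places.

Tue: 8:05 AM–3:41 PM = 7 h 36 min
Wed: 9:40 AM–6:39 PM = 8 h 59 min
Thu: 9:46 AM–3:25 PM = 5 h 39 min
Fri: 9:16 AM–9:11 PM = 11 h 55 min
Tue reg 7 h 36 min / OT 0 h 0 min; Wed reg 8 h 59 min / OT 0 h 0 min; Thu reg 5 h 39 min / OT 0 h 0 min; Fri reg 9 h 0 min / OT 2 h 55 min.
Totals: regular 31 h 14 min, overtime 2 h 55 min.

Regular 31.23 hours, overtime 2.92 hours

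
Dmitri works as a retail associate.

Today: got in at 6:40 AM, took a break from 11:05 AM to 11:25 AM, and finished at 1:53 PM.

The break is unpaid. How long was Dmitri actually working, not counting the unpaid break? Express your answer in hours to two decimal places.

6.88 hours

Today: 6:40 AM–1:53 PM = 7 h 13 min; less 20 min break → 6 h 53 min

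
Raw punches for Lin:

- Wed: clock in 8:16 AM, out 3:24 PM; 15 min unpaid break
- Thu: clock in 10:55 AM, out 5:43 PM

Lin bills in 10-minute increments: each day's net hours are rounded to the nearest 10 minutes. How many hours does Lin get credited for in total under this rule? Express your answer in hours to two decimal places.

Wed: 8:16 AM–3:24 PM = 7 h 8 min − 15 min = 6 h 53 min → rounds to 6 h 50 min
Thu: 10:55 AM–5:43 PM = 6 h 48 min → rounds to 6 h 50 min
Total credited: 13 h 40 min.

13.67 hours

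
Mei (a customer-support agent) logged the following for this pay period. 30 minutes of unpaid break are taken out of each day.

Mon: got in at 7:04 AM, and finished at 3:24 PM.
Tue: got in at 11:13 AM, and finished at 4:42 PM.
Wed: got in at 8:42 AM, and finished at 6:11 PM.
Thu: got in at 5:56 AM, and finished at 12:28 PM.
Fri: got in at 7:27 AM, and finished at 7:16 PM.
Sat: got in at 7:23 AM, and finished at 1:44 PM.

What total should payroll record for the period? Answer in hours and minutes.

45 h 0 min

Mon: 7:04 AM–3:24 PM = 8 h 20 min; less 30 min break → 7 h 50 min
Tue: 11:13 AM–4:42 PM = 5 h 29 min; less 30 min break → 4 h 59 min
Wed: 8:42 AM–6:11 PM = 9 h 29 min; less 30 min break → 8 h 59 min
Thu: 5:56 AM–12:28 PM = 6 h 32 min; less 30 min break → 6 h 2 min
Fri: 7:27 AM–7:16 PM = 11 h 49 min; less 30 min break → 11 h 19 min
Sat: 7:23 AM–1:44 PM = 6 h 21 min; less 30 min break → 5 h 51 min
Total: 7 h 50 min + 4 h 59 min + 8 h 59 min + 6 h 2 min + 11 h 19 min + 5 h 51 min = 45 h 0 min.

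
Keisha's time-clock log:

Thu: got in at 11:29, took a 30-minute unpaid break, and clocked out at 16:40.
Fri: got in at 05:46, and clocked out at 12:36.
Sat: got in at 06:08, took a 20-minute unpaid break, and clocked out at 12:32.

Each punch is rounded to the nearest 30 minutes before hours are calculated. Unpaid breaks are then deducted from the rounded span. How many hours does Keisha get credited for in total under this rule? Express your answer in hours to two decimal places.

Thu: in 11:29→11:30, out 16:40→16:30; 5 h 0 min − 30 min = 4 h 30 min
Fri: in 05:46→06:00, out 12:36→12:30; 6 h 30 min
Sat: in 06:08→06:00, out 12:32→12:30; 6 h 30 min − 20 min = 6 h 10 min
Total credited: 17 h 10 min.

17.17 hours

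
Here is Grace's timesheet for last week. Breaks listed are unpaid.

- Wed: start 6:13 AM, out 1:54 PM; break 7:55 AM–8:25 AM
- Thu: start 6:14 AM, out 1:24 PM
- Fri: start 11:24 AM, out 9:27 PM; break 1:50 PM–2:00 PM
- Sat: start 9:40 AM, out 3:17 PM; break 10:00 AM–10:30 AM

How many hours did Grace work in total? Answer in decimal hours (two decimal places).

Wed: 6:13 AM–1:54 PM = 7 h 41 min; less 30 min break → 7 h 11 min
Thu: 6:14 AM–1:24 PM = 7 h 10 min
Fri: 11:24 AM–9:27 PM = 10 h 3 min; less 10 min break → 9 h 53 min
Sat: 9:40 AM–3:17 PM = 5 h 37 min; less 30 min break → 5 h 7 min
Total: 7 h 11 min + 7 h 10 min + 9 h 53 min + 5 h 7 min = 29 h 21 min.

29.35 hours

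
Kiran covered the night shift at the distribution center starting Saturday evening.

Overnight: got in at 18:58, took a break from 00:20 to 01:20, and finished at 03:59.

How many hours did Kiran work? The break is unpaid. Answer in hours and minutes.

Overnight: 18:58 → midnight = 5 h 2 min; midnight → 03:59 = 3 h 59 min; span 9 h 1 min; less 60 min break → 8 h 1 min

8 h 1 min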